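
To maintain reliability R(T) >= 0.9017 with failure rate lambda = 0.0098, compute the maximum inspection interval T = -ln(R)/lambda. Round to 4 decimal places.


R_target = 0.9017
lambda = 0.0098
-ln(0.9017) = 0.1035
T = 0.1035 / 0.0098
T = 10.5585

10.5585


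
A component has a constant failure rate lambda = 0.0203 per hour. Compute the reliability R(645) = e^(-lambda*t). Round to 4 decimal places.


lambda = 0.0203
t = 645
lambda * t = 13.0935
R(t) = e^(-13.0935)
R(t) = 0.0

0.0


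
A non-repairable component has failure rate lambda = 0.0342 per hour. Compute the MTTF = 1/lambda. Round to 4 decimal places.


lambda = 0.0342
MTTF = 1 / 0.0342
MTTF = 29.2398

29.2398


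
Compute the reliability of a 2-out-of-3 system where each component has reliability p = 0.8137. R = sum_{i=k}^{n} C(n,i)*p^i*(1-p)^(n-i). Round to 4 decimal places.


k = 2, n = 3, p = 0.8137
i=2: C(3,2)=3 * 0.8137^2 * 0.1863^1 = 0.3701
i=3: C(3,3)=1 * 0.8137^3 * 0.1863^0 = 0.5388
R = sum of terms = 0.9088

0.9088


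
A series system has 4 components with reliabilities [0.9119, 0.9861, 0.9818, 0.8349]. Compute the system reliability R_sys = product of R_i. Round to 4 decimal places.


Components: [0.9119, 0.9861, 0.9818, 0.8349]
After component 1 (R=0.9119): product = 0.9119
After component 2 (R=0.9861): product = 0.8992
After component 3 (R=0.9818): product = 0.8829
After component 4 (R=0.8349): product = 0.7371
R_sys = 0.7371

0.7371


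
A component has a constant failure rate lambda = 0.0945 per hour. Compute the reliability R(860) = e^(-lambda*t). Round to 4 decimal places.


lambda = 0.0945
t = 860
lambda * t = 81.27
R(t) = e^(-81.27)
R(t) = 0.0

0.0


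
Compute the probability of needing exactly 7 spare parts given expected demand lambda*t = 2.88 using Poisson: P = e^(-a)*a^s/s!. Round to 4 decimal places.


a = 2.88, s = 7
e^(-a) = e^(-2.88) = 0.0561
a^s = 2.88^7 = 1643.4156
s! = 5040
P = 0.0561 * 1643.4156 / 5040
P = 0.0183

0.0183


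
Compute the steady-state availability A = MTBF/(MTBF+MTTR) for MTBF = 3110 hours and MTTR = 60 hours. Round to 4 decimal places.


MTBF = 3110
MTTR = 60
MTBF + MTTR = 3170
A = 3110 / 3170
A = 0.9811

0.9811


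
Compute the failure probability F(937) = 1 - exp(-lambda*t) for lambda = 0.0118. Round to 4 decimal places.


lambda = 0.0118, t = 937
lambda * t = 11.0566
exp(-11.0566) = 0.0
F(t) = 1 - 0.0
F(t) = 1.0

1.0


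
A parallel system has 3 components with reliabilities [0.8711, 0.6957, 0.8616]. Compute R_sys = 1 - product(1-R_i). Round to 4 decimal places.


Components: [0.8711, 0.6957, 0.8616]
(1 - 0.8711) = 0.1289, running product = 0.1289
(1 - 0.6957) = 0.3043, running product = 0.0392
(1 - 0.8616) = 0.1384, running product = 0.0054
Product of (1-R_i) = 0.0054
R_sys = 1 - 0.0054 = 0.9946

0.9946


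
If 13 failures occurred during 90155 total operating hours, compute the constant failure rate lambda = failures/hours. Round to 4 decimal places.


failures = 13
total_hours = 90155
lambda = 13 / 90155
lambda = 0.0001

0.0001


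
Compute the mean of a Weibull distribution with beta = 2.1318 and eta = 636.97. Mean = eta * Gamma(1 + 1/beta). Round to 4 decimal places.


beta = 2.1318, eta = 636.97
1/beta = 0.4691
1 + 1/beta = 1.4691
Gamma(1.4691) = 0.8856
Mean = 636.97 * 0.8856
Mean = 564.1178

564.1178


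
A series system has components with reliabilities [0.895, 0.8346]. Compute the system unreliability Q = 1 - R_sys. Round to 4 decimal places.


Components: [0.895, 0.8346]
After component 1: product = 0.895
After component 2: product = 0.747
R_sys = 0.747
Q = 1 - 0.747 = 0.253

0.253


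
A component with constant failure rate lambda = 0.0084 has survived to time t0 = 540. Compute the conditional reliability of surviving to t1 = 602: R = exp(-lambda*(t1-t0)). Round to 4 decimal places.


lambda = 0.0084
t0 = 540, t1 = 602
t1 - t0 = 62
lambda * (t1-t0) = 0.0084 * 62 = 0.5208
R = exp(-0.5208)
R = 0.594

0.594


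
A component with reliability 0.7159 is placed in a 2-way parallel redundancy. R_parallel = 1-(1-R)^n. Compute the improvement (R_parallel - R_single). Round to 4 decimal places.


R_single = 0.7159, n = 2
1 - R_single = 0.2841
(1 - R_single)^n = 0.2841^2 = 0.0807
R_parallel = 1 - 0.0807 = 0.9193
Improvement = 0.9193 - 0.7159
Improvement = 0.2034

0.2034


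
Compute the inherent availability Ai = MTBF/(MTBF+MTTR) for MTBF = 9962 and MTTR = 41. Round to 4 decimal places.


MTBF = 9962
MTTR = 41
MTBF + MTTR = 10003
Ai = 9962 / 10003
Ai = 0.9959

0.9959


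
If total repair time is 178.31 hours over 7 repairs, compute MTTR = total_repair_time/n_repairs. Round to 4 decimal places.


total_repair_time = 178.31
n_repairs = 7
MTTR = 178.31 / 7
MTTR = 25.4729

25.4729


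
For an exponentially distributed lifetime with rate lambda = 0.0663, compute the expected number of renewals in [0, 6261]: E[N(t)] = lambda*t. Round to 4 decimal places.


lambda = 0.0663
t = 6261
E[N(t)] = lambda * t
E[N(t)] = 0.0663 * 6261
E[N(t)] = 415.1043

415.1043


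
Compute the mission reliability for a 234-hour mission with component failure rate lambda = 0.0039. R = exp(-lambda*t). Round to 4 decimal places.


lambda = 0.0039
mission_time = 234
lambda * t = 0.0039 * 234 = 0.9126
R = exp(-0.9126)
R = 0.4015

0.4015


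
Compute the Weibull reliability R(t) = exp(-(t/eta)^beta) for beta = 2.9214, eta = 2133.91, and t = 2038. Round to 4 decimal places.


beta = 2.9214, eta = 2133.91, t = 2038
t/eta = 2038 / 2133.91 = 0.9551
(t/eta)^beta = 0.9551^2.9214 = 0.8743
R(t) = exp(-0.8743)
R(t) = 0.4172

0.4172


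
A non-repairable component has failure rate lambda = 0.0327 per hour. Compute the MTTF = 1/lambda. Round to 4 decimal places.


lambda = 0.0327
MTTF = 1 / 0.0327
MTTF = 30.581

30.581


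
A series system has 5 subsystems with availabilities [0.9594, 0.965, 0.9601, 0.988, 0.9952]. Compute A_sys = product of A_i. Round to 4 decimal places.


Subsystems: [0.9594, 0.965, 0.9601, 0.988, 0.9952]
After subsystem 1 (A=0.9594): product = 0.9594
After subsystem 2 (A=0.965): product = 0.9258
After subsystem 3 (A=0.9601): product = 0.8889
After subsystem 4 (A=0.988): product = 0.8782
After subsystem 5 (A=0.9952): product = 0.874
A_sys = 0.874

0.874


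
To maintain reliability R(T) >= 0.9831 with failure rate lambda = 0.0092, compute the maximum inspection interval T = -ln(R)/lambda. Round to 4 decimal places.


R_target = 0.9831
lambda = 0.0092
-ln(0.9831) = 0.017
T = 0.017 / 0.0092
T = 1.8527

1.8527


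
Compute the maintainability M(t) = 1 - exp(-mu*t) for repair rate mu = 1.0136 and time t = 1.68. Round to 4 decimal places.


mu = 1.0136, t = 1.68
mu * t = 1.0136 * 1.68 = 1.7028
exp(-1.7028) = 0.1822
M(t) = 1 - 0.1822
M(t) = 0.8178

0.8178


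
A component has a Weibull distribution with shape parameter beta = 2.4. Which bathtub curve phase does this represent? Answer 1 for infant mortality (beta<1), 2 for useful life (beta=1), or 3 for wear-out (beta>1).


beta = 2.4
Compare beta to 1:
beta < 1 => infant mortality (phase 1)
beta = 1 => useful life (phase 2)
beta > 1 => wear-out (phase 3)
Since beta = 2.4, this is wear-out (increasing failure rate)
Phase = 3

3


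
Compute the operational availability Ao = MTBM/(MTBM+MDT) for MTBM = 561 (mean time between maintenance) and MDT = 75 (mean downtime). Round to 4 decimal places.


MTBM = 561
MDT = 75
MTBM + MDT = 636
Ao = 561 / 636
Ao = 0.8821

0.8821


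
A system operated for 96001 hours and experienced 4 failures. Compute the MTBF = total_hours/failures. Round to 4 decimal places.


total_hours = 96001
failures = 4
MTBF = 96001 / 4
MTBF = 24000.25

24000.25


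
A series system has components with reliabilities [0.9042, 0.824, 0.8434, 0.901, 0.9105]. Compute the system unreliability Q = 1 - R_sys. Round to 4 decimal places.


Components: [0.9042, 0.824, 0.8434, 0.901, 0.9105]
After component 1: product = 0.9042
After component 2: product = 0.7451
After component 3: product = 0.6284
After component 4: product = 0.5662
After component 5: product = 0.5155
R_sys = 0.5155
Q = 1 - 0.5155 = 0.4845

0.4845


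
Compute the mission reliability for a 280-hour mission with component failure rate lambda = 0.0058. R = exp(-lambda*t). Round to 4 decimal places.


lambda = 0.0058
mission_time = 280
lambda * t = 0.0058 * 280 = 1.624
R = exp(-1.624)
R = 0.1971

0.1971


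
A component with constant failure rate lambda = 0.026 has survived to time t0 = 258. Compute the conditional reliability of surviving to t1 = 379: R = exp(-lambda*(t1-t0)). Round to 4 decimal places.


lambda = 0.026
t0 = 258, t1 = 379
t1 - t0 = 121
lambda * (t1-t0) = 0.026 * 121 = 3.146
R = exp(-3.146)
R = 0.043

0.043


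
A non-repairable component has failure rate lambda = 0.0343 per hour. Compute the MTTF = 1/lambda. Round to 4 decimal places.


lambda = 0.0343
MTTF = 1 / 0.0343
MTTF = 29.1545

29.1545


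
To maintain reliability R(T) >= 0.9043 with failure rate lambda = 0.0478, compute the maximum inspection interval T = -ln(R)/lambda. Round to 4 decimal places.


R_target = 0.9043
lambda = 0.0478
-ln(0.9043) = 0.1006
T = 0.1006 / 0.0478
T = 2.1045

2.1045


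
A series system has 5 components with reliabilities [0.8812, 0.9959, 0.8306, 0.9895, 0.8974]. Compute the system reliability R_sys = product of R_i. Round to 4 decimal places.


Components: [0.8812, 0.9959, 0.8306, 0.9895, 0.8974]
After component 1 (R=0.8812): product = 0.8812
After component 2 (R=0.9959): product = 0.8776
After component 3 (R=0.8306): product = 0.7289
After component 4 (R=0.9895): product = 0.7213
After component 5 (R=0.8974): product = 0.6473
R_sys = 0.6473

0.6473


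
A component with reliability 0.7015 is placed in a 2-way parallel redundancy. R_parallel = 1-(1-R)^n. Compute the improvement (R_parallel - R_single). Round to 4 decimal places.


R_single = 0.7015, n = 2
1 - R_single = 0.2985
(1 - R_single)^n = 0.2985^2 = 0.0891
R_parallel = 1 - 0.0891 = 0.9109
Improvement = 0.9109 - 0.7015
Improvement = 0.2094

0.2094


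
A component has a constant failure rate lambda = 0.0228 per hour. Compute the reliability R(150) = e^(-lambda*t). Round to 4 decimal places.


lambda = 0.0228
t = 150
lambda * t = 3.42
R(t) = e^(-3.42)
R(t) = 0.0327

0.0327


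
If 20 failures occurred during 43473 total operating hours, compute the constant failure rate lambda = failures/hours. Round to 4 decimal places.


failures = 20
total_hours = 43473
lambda = 20 / 43473
lambda = 0.0005

0.0005


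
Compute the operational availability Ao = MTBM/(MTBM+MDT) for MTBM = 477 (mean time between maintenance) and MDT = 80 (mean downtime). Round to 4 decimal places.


MTBM = 477
MDT = 80
MTBM + MDT = 557
Ao = 477 / 557
Ao = 0.8564

0.8564


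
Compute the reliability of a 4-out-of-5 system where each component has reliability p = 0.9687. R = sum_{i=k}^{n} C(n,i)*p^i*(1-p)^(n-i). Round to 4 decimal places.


k = 4, n = 5, p = 0.9687
i=4: C(5,4)=5 * 0.9687^4 * 0.0313^1 = 0.1378
i=5: C(5,5)=1 * 0.9687^5 * 0.0313^0 = 0.853
R = sum of terms = 0.9908

0.9908


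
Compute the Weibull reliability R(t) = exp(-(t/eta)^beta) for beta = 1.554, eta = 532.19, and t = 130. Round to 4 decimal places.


beta = 1.554, eta = 532.19, t = 130
t/eta = 130 / 532.19 = 0.2443
(t/eta)^beta = 0.2443^1.554 = 0.1119
R(t) = exp(-0.1119)
R(t) = 0.8941

0.8941


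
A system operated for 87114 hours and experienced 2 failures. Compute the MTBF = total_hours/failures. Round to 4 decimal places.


total_hours = 87114
failures = 2
MTBF = 87114 / 2
MTBF = 43557.0

43557.0


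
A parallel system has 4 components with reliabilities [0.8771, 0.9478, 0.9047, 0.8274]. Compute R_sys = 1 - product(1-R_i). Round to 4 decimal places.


Components: [0.8771, 0.9478, 0.9047, 0.8274]
(1 - 0.8771) = 0.1229, running product = 0.1229
(1 - 0.9478) = 0.0522, running product = 0.0064
(1 - 0.9047) = 0.0953, running product = 0.0006
(1 - 0.8274) = 0.1726, running product = 0.0001
Product of (1-R_i) = 0.0001
R_sys = 1 - 0.0001 = 0.9999

0.9999


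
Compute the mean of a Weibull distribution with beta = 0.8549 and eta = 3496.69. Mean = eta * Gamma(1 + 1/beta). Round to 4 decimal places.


beta = 0.8549, eta = 3496.69
1/beta = 1.1697
1 + 1/beta = 2.1697
Gamma(2.1697) = 1.0841
Mean = 3496.69 * 1.0841
Mean = 3790.7017

3790.7017


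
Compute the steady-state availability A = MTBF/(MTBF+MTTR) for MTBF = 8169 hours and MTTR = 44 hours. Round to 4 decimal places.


MTBF = 8169
MTTR = 44
MTBF + MTTR = 8213
A = 8169 / 8213
A = 0.9946

0.9946


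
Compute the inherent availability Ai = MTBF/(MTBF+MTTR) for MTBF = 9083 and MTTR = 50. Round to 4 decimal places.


MTBF = 9083
MTTR = 50
MTBF + MTTR = 9133
Ai = 9083 / 9133
Ai = 0.9945

0.9945


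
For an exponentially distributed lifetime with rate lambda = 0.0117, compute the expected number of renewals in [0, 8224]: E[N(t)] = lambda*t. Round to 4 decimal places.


lambda = 0.0117
t = 8224
E[N(t)] = lambda * t
E[N(t)] = 0.0117 * 8224
E[N(t)] = 96.2208

96.2208


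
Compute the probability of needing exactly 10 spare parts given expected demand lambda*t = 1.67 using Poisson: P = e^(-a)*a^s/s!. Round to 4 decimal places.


a = 1.67, s = 10
e^(-a) = e^(-1.67) = 0.1882
a^s = 1.67^10 = 168.7193
s! = 3628800
P = 0.1882 * 168.7193 / 3628800
P = 0.0

0.0


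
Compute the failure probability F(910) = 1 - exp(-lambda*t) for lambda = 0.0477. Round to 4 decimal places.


lambda = 0.0477, t = 910
lambda * t = 43.407
exp(-43.407) = 0.0
F(t) = 1 - 0.0
F(t) = 1.0

1.0


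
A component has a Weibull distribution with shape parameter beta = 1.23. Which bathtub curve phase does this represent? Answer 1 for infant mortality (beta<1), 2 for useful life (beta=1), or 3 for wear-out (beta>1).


beta = 1.23
Compare beta to 1:
beta < 1 => infant mortality (phase 1)
beta = 1 => useful life (phase 2)
beta > 1 => wear-out (phase 3)
Since beta = 1.23, this is wear-out (increasing failure rate)
Phase = 3

3


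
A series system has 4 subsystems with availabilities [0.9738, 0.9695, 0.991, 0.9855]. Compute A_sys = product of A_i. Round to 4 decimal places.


Subsystems: [0.9738, 0.9695, 0.991, 0.9855]
After subsystem 1 (A=0.9738): product = 0.9738
After subsystem 2 (A=0.9695): product = 0.9441
After subsystem 3 (A=0.991): product = 0.9356
After subsystem 4 (A=0.9855): product = 0.922
A_sys = 0.922

0.922


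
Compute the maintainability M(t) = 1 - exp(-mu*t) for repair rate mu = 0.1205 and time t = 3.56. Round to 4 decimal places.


mu = 0.1205, t = 3.56
mu * t = 0.1205 * 3.56 = 0.429
exp(-0.429) = 0.6512
M(t) = 1 - 0.6512
M(t) = 0.3488

0.3488


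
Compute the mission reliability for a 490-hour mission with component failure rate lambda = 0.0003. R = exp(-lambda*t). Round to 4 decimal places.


lambda = 0.0003
mission_time = 490
lambda * t = 0.0003 * 490 = 0.147
R = exp(-0.147)
R = 0.8633

0.8633


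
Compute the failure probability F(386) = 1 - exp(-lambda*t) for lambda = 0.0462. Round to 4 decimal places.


lambda = 0.0462, t = 386
lambda * t = 17.8332
exp(-17.8332) = 0.0
F(t) = 1 - 0.0
F(t) = 1.0

1.0


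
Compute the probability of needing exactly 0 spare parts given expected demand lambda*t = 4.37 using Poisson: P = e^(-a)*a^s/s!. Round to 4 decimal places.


a = 4.37, s = 0
e^(-a) = e^(-4.37) = 0.0127
a^s = 4.37^0 = 1.0
s! = 1
P = 0.0127 * 1.0 / 1
P = 0.0127

0.0127


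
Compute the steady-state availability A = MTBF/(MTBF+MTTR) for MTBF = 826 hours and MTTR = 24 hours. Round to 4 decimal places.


MTBF = 826
MTTR = 24
MTBF + MTTR = 850
A = 826 / 850
A = 0.9718

0.9718


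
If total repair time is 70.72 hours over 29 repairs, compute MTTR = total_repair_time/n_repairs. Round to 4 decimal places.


total_repair_time = 70.72
n_repairs = 29
MTTR = 70.72 / 29
MTTR = 2.4386

2.4386


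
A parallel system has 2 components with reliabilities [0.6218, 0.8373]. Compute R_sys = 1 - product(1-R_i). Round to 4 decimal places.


Components: [0.6218, 0.8373]
(1 - 0.6218) = 0.3782, running product = 0.3782
(1 - 0.8373) = 0.1627, running product = 0.0615
Product of (1-R_i) = 0.0615
R_sys = 1 - 0.0615 = 0.9385

0.9385


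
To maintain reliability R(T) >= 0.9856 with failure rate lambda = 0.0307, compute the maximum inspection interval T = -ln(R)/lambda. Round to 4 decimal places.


R_target = 0.9856
lambda = 0.0307
-ln(0.9856) = 0.0145
T = 0.0145 / 0.0307
T = 0.4725

0.4725


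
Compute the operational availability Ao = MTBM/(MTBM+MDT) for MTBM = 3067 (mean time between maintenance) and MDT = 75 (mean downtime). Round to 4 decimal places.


MTBM = 3067
MDT = 75
MTBM + MDT = 3142
Ao = 3067 / 3142
Ao = 0.9761

0.9761


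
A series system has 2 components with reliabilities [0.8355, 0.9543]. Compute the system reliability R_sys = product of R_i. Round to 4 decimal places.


Components: [0.8355, 0.9543]
After component 1 (R=0.8355): product = 0.8355
After component 2 (R=0.9543): product = 0.7973
R_sys = 0.7973

0.7973


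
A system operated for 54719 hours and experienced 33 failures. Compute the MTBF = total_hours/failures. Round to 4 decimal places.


total_hours = 54719
failures = 33
MTBF = 54719 / 33
MTBF = 1658.1515

1658.1515


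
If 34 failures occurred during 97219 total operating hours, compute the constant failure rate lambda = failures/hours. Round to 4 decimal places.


failures = 34
total_hours = 97219
lambda = 34 / 97219
lambda = 0.0003

0.0003


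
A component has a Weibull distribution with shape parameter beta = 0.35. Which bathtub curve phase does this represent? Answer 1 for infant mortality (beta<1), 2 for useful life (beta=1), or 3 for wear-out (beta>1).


beta = 0.35
Compare beta to 1:
beta < 1 => infant mortality (phase 1)
beta = 1 => useful life (phase 2)
beta > 1 => wear-out (phase 3)
Since beta = 0.35, this is infant mortality (decreasing failure rate)
Phase = 1

1


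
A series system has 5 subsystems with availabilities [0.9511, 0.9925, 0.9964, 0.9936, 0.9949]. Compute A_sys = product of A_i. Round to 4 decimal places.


Subsystems: [0.9511, 0.9925, 0.9964, 0.9936, 0.9949]
After subsystem 1 (A=0.9511): product = 0.9511
After subsystem 2 (A=0.9925): product = 0.944
After subsystem 3 (A=0.9964): product = 0.9406
After subsystem 4 (A=0.9936): product = 0.9345
After subsystem 5 (A=0.9949): product = 0.9298
A_sys = 0.9298

0.9298


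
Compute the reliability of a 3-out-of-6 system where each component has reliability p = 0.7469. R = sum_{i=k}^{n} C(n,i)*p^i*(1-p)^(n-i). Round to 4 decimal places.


k = 3, n = 6, p = 0.7469
i=3: C(6,3)=20 * 0.7469^3 * 0.2531^3 = 0.1351
i=4: C(6,4)=15 * 0.7469^4 * 0.2531^2 = 0.299
i=5: C(6,5)=6 * 0.7469^5 * 0.2531^1 = 0.353
i=6: C(6,6)=1 * 0.7469^6 * 0.2531^0 = 0.1736
R = sum of terms = 0.9607

0.9607


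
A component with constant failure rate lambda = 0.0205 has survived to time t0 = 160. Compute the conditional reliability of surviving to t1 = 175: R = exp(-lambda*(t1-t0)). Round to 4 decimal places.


lambda = 0.0205
t0 = 160, t1 = 175
t1 - t0 = 15
lambda * (t1-t0) = 0.0205 * 15 = 0.3075
R = exp(-0.3075)
R = 0.7353

0.7353


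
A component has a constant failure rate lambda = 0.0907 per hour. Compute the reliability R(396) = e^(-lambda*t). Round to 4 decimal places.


lambda = 0.0907
t = 396
lambda * t = 35.9172
R(t) = e^(-35.9172)
R(t) = 0.0

0.0


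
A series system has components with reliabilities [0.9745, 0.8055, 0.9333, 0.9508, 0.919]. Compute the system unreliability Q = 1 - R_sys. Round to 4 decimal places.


Components: [0.9745, 0.8055, 0.9333, 0.9508, 0.919]
After component 1: product = 0.9745
After component 2: product = 0.785
After component 3: product = 0.7326
After component 4: product = 0.6966
After component 5: product = 0.6401
R_sys = 0.6401
Q = 1 - 0.6401 = 0.3599

0.3599


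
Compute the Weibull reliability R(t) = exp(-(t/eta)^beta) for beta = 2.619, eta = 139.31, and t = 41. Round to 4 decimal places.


beta = 2.619, eta = 139.31, t = 41
t/eta = 41 / 139.31 = 0.2943
(t/eta)^beta = 0.2943^2.619 = 0.0406
R(t) = exp(-0.0406)
R(t) = 0.9602

0.9602


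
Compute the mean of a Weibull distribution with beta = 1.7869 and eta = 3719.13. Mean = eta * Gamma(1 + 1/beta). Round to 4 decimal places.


beta = 1.7869, eta = 3719.13
1/beta = 0.5596
1 + 1/beta = 1.5596
Gamma(1.5596) = 0.8896
Mean = 3719.13 * 0.8896
Mean = 3308.572

3308.572


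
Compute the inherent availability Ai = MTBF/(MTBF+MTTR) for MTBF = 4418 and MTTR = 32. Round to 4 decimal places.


MTBF = 4418
MTTR = 32
MTBF + MTTR = 4450
Ai = 4418 / 4450
Ai = 0.9928

0.9928


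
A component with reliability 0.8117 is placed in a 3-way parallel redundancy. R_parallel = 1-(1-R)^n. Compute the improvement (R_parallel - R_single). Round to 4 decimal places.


R_single = 0.8117, n = 3
1 - R_single = 0.1883
(1 - R_single)^n = 0.1883^3 = 0.0067
R_parallel = 1 - 0.0067 = 0.9933
Improvement = 0.9933 - 0.8117
Improvement = 0.1816

0.1816


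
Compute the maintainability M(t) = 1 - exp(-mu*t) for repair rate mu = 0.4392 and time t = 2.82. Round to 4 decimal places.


mu = 0.4392, t = 2.82
mu * t = 0.4392 * 2.82 = 1.2385
exp(-1.2385) = 0.2898
M(t) = 1 - 0.2898
M(t) = 0.7102

0.7102


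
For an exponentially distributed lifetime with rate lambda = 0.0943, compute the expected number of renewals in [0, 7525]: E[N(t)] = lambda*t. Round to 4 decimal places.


lambda = 0.0943
t = 7525
E[N(t)] = lambda * t
E[N(t)] = 0.0943 * 7525
E[N(t)] = 709.6075

709.6075


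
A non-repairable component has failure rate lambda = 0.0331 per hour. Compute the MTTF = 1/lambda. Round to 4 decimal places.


lambda = 0.0331
MTTF = 1 / 0.0331
MTTF = 30.2115

30.2115


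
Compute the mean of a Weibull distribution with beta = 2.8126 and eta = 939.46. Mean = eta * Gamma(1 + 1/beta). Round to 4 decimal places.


beta = 2.8126, eta = 939.46
1/beta = 0.3555
1 + 1/beta = 1.3555
Gamma(1.3555) = 0.8906
Mean = 939.46 * 0.8906
Mean = 836.6864

836.6864


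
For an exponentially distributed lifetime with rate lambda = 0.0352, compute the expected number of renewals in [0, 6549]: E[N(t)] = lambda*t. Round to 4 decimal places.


lambda = 0.0352
t = 6549
E[N(t)] = lambda * t
E[N(t)] = 0.0352 * 6549
E[N(t)] = 230.5248

230.5248


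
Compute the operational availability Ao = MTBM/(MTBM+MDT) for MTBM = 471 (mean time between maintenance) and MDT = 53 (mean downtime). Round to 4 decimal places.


MTBM = 471
MDT = 53
MTBM + MDT = 524
Ao = 471 / 524
Ao = 0.8989

0.8989


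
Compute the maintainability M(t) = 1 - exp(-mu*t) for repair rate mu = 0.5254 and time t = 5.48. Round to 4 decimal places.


mu = 0.5254, t = 5.48
mu * t = 0.5254 * 5.48 = 2.8792
exp(-2.8792) = 0.0562
M(t) = 1 - 0.0562
M(t) = 0.9438

0.9438


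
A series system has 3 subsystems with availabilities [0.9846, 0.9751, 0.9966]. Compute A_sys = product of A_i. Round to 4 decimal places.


Subsystems: [0.9846, 0.9751, 0.9966]
After subsystem 1 (A=0.9846): product = 0.9846
After subsystem 2 (A=0.9751): product = 0.9601
After subsystem 3 (A=0.9966): product = 0.9568
A_sys = 0.9568

0.9568


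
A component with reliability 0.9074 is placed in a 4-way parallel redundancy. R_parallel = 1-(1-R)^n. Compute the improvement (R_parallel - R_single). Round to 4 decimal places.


R_single = 0.9074, n = 4
1 - R_single = 0.0926
(1 - R_single)^n = 0.0926^4 = 0.0001
R_parallel = 1 - 0.0001 = 0.9999
Improvement = 0.9999 - 0.9074
Improvement = 0.0925

0.0925


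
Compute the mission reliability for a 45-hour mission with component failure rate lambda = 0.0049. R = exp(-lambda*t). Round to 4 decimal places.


lambda = 0.0049
mission_time = 45
lambda * t = 0.0049 * 45 = 0.2205
R = exp(-0.2205)
R = 0.8021

0.8021


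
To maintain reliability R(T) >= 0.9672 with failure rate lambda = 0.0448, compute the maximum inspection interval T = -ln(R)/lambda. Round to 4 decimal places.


R_target = 0.9672
lambda = 0.0448
-ln(0.9672) = 0.0333
T = 0.0333 / 0.0448
T = 0.7444

0.7444


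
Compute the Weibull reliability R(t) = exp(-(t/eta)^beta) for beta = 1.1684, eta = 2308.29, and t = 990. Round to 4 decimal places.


beta = 1.1684, eta = 2308.29, t = 990
t/eta = 990 / 2308.29 = 0.4289
(t/eta)^beta = 0.4289^1.1684 = 0.3719
R(t) = exp(-0.3719)
R(t) = 0.6894

0.6894


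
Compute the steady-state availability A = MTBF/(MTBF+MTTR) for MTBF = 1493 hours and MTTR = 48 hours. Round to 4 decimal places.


MTBF = 1493
MTTR = 48
MTBF + MTTR = 1541
A = 1493 / 1541
A = 0.9689

0.9689


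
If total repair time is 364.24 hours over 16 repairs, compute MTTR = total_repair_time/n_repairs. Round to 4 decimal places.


total_repair_time = 364.24
n_repairs = 16
MTTR = 364.24 / 16
MTTR = 22.765

22.765


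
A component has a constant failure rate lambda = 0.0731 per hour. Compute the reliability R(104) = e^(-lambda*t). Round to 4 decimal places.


lambda = 0.0731
t = 104
lambda * t = 7.6024
R(t) = e^(-7.6024)
R(t) = 0.0005

0.0005


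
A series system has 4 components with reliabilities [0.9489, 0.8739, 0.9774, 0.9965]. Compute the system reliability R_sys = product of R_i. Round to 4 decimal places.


Components: [0.9489, 0.8739, 0.9774, 0.9965]
After component 1 (R=0.9489): product = 0.9489
After component 2 (R=0.8739): product = 0.8292
After component 3 (R=0.9774): product = 0.8105
After component 4 (R=0.9965): product = 0.8077
R_sys = 0.8077

0.8077


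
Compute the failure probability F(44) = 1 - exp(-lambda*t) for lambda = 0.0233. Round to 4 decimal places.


lambda = 0.0233, t = 44
lambda * t = 1.0252
exp(-1.0252) = 0.3587
F(t) = 1 - 0.3587
F(t) = 0.6413

0.6413


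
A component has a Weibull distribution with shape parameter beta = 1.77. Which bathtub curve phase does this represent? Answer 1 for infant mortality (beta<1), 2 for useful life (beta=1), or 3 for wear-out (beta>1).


beta = 1.77
Compare beta to 1:
beta < 1 => infant mortality (phase 1)
beta = 1 => useful life (phase 2)
beta > 1 => wear-out (phase 3)
Since beta = 1.77, this is wear-out (increasing failure rate)
Phase = 3

3


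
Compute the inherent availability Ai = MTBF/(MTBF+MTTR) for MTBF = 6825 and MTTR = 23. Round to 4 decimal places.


MTBF = 6825
MTTR = 23
MTBF + MTTR = 6848
Ai = 6825 / 6848
Ai = 0.9966

0.9966


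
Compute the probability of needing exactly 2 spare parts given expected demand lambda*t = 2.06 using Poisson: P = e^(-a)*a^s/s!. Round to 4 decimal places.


a = 2.06, s = 2
e^(-a) = e^(-2.06) = 0.1275
a^s = 2.06^2 = 4.2436
s! = 2
P = 0.1275 * 4.2436 / 2
P = 0.2704

0.2704


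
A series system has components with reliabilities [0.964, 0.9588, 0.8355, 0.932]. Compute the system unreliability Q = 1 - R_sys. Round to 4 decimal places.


Components: [0.964, 0.9588, 0.8355, 0.932]
After component 1: product = 0.964
After component 2: product = 0.9243
After component 3: product = 0.7722
After component 4: product = 0.7197
R_sys = 0.7197
Q = 1 - 0.7197 = 0.2803

0.2803


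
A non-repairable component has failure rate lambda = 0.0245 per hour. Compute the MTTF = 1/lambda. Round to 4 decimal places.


lambda = 0.0245
MTTF = 1 / 0.0245
MTTF = 40.8163

40.8163


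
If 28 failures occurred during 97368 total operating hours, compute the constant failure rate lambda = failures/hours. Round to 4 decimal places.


failures = 28
total_hours = 97368
lambda = 28 / 97368
lambda = 0.0003

0.0003


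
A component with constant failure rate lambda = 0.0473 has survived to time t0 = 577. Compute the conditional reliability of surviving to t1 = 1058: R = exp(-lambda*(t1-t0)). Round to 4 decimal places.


lambda = 0.0473
t0 = 577, t1 = 1058
t1 - t0 = 481
lambda * (t1-t0) = 0.0473 * 481 = 22.7513
R = exp(-22.7513)
R = 0.0

0.0


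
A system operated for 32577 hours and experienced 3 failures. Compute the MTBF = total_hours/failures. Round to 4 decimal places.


total_hours = 32577
failures = 3
MTBF = 32577 / 3
MTBF = 10859.0

10859.0


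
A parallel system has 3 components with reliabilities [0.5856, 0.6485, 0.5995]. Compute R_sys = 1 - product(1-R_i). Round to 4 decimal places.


Components: [0.5856, 0.6485, 0.5995]
(1 - 0.5856) = 0.4144, running product = 0.4144
(1 - 0.6485) = 0.3515, running product = 0.1457
(1 - 0.5995) = 0.4005, running product = 0.0583
Product of (1-R_i) = 0.0583
R_sys = 1 - 0.0583 = 0.9417

0.9417


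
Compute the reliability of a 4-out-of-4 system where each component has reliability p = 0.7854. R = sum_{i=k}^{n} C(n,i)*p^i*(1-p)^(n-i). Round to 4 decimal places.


k = 4, n = 4, p = 0.7854
i=4: C(4,4)=1 * 0.7854^4 * 0.2146^0 = 0.3805
R = sum of terms = 0.3805

0.3805


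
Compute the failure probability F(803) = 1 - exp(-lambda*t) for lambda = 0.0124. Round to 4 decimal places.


lambda = 0.0124, t = 803
lambda * t = 9.9572
exp(-9.9572) = 0.0
F(t) = 1 - 0.0
F(t) = 1.0

1.0


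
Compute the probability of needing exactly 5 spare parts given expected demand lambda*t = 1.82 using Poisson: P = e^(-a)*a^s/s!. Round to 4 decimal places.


a = 1.82, s = 5
e^(-a) = e^(-1.82) = 0.162
a^s = 1.82^5 = 19.969
s! = 120
P = 0.162 * 19.969 / 120
P = 0.027

0.027


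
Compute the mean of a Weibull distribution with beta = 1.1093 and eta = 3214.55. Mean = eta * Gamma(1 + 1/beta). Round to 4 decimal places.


beta = 1.1093, eta = 3214.55
1/beta = 0.9015
1 + 1/beta = 1.9015
Gamma(1.9015) = 0.9623
Mean = 3214.55 * 0.9623
Mean = 3093.2652

3093.2652


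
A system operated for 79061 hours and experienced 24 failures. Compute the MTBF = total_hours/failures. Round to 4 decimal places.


total_hours = 79061
failures = 24
MTBF = 79061 / 24
MTBF = 3294.2083

3294.2083


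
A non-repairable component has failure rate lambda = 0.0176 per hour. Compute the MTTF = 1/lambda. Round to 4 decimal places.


lambda = 0.0176
MTTF = 1 / 0.0176
MTTF = 56.8182

56.8182


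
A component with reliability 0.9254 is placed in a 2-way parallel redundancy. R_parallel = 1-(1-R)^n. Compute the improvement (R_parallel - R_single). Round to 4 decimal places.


R_single = 0.9254, n = 2
1 - R_single = 0.0746
(1 - R_single)^n = 0.0746^2 = 0.0056
R_parallel = 1 - 0.0056 = 0.9944
Improvement = 0.9944 - 0.9254
Improvement = 0.069

0.069


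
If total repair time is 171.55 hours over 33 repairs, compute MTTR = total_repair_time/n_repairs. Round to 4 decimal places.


total_repair_time = 171.55
n_repairs = 33
MTTR = 171.55 / 33
MTTR = 5.1985

5.1985


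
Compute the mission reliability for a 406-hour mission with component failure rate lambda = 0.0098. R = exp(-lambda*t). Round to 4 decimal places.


lambda = 0.0098
mission_time = 406
lambda * t = 0.0098 * 406 = 3.9788
R = exp(-3.9788)
R = 0.0187

0.0187


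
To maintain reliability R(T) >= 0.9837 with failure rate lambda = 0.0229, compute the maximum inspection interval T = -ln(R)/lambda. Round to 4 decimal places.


R_target = 0.9837
lambda = 0.0229
-ln(0.9837) = 0.0164
T = 0.0164 / 0.0229
T = 0.7177

0.7177


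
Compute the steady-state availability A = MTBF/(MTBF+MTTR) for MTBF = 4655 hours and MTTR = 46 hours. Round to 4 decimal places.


MTBF = 4655
MTTR = 46
MTBF + MTTR = 4701
A = 4655 / 4701
A = 0.9902

0.9902


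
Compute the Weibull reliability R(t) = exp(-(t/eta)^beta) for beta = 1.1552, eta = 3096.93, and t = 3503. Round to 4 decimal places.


beta = 1.1552, eta = 3096.93, t = 3503
t/eta = 3503 / 3096.93 = 1.1311
(t/eta)^beta = 1.1311^1.1552 = 1.153
R(t) = exp(-1.153)
R(t) = 0.3157

0.3157


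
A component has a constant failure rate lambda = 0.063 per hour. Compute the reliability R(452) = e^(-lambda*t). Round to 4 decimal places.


lambda = 0.063
t = 452
lambda * t = 28.476
R(t) = e^(-28.476)
R(t) = 0.0

0.0


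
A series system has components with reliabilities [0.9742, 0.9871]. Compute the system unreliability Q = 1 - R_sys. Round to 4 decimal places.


Components: [0.9742, 0.9871]
After component 1: product = 0.9742
After component 2: product = 0.9616
R_sys = 0.9616
Q = 1 - 0.9616 = 0.0384

0.0384


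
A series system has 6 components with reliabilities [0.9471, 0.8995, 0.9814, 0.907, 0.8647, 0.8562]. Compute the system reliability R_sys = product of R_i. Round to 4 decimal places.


Components: [0.9471, 0.8995, 0.9814, 0.907, 0.8647, 0.8562]
After component 1 (R=0.9471): product = 0.9471
After component 2 (R=0.8995): product = 0.8519
After component 3 (R=0.9814): product = 0.8361
After component 4 (R=0.907): product = 0.7583
After component 5 (R=0.8647): product = 0.6557
After component 6 (R=0.8562): product = 0.5614
R_sys = 0.5614

0.5614


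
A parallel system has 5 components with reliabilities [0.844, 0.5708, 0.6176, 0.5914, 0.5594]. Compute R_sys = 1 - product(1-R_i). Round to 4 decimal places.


Components: [0.844, 0.5708, 0.6176, 0.5914, 0.5594]
(1 - 0.844) = 0.156, running product = 0.156
(1 - 0.5708) = 0.4292, running product = 0.067
(1 - 0.6176) = 0.3824, running product = 0.0256
(1 - 0.5914) = 0.4086, running product = 0.0105
(1 - 0.5594) = 0.4406, running product = 0.0046
Product of (1-R_i) = 0.0046
R_sys = 1 - 0.0046 = 0.9954

0.9954


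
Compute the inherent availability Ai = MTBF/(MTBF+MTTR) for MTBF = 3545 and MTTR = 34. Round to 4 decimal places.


MTBF = 3545
MTTR = 34
MTBF + MTTR = 3579
Ai = 3545 / 3579
Ai = 0.9905

0.9905


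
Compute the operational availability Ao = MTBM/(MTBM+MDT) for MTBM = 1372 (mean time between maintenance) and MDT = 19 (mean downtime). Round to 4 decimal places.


MTBM = 1372
MDT = 19
MTBM + MDT = 1391
Ao = 1372 / 1391
Ao = 0.9863

0.9863


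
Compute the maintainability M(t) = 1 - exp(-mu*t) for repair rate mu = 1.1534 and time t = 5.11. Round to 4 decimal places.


mu = 1.1534, t = 5.11
mu * t = 1.1534 * 5.11 = 5.8939
exp(-5.8939) = 0.0028
M(t) = 1 - 0.0028
M(t) = 0.9972

0.9972


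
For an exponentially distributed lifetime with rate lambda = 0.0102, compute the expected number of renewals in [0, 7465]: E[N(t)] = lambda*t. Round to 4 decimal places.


lambda = 0.0102
t = 7465
E[N(t)] = lambda * t
E[N(t)] = 0.0102 * 7465
E[N(t)] = 76.143

76.143


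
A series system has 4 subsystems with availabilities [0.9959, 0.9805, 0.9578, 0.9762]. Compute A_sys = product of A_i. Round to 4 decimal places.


Subsystems: [0.9959, 0.9805, 0.9578, 0.9762]
After subsystem 1 (A=0.9959): product = 0.9959
After subsystem 2 (A=0.9805): product = 0.9765
After subsystem 3 (A=0.9578): product = 0.9353
After subsystem 4 (A=0.9762): product = 0.913
A_sys = 0.913

0.913


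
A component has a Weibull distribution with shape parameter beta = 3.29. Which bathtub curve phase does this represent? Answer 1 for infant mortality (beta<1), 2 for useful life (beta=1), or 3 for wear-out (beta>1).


beta = 3.29
Compare beta to 1:
beta < 1 => infant mortality (phase 1)
beta = 1 => useful life (phase 2)
beta > 1 => wear-out (phase 3)
Since beta = 3.29, this is wear-out (increasing failure rate)
Phase = 3

3


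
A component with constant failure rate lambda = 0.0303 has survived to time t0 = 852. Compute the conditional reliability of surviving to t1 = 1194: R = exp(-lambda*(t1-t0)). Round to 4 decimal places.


lambda = 0.0303
t0 = 852, t1 = 1194
t1 - t0 = 342
lambda * (t1-t0) = 0.0303 * 342 = 10.3626
R = exp(-10.3626)
R = 0.0

0.0


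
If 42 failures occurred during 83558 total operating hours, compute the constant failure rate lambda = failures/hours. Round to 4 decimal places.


failures = 42
total_hours = 83558
lambda = 42 / 83558
lambda = 0.0005

0.0005


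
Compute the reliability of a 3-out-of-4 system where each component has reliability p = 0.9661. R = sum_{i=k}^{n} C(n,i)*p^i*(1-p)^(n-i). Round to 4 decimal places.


k = 3, n = 4, p = 0.9661
i=3: C(4,3)=4 * 0.9661^3 * 0.0339^1 = 0.1223
i=4: C(4,4)=1 * 0.9661^4 * 0.0339^0 = 0.8711
R = sum of terms = 0.9934

0.9934


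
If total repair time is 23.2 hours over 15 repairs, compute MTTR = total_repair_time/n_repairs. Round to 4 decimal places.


total_repair_time = 23.2
n_repairs = 15
MTTR = 23.2 / 15
MTTR = 1.5467

1.5467


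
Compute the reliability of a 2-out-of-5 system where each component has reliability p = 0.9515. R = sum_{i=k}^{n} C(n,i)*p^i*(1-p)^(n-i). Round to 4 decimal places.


k = 2, n = 5, p = 0.9515
i=2: C(5,2)=10 * 0.9515^2 * 0.0485^3 = 0.001
i=3: C(5,3)=10 * 0.9515^3 * 0.0485^2 = 0.0203
i=4: C(5,4)=5 * 0.9515^4 * 0.0485^1 = 0.1988
i=5: C(5,5)=1 * 0.9515^5 * 0.0485^0 = 0.7799
R = sum of terms = 1.0

1.0


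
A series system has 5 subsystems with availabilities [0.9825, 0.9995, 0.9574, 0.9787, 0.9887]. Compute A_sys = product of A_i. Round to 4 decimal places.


Subsystems: [0.9825, 0.9995, 0.9574, 0.9787, 0.9887]
After subsystem 1 (A=0.9825): product = 0.9825
After subsystem 2 (A=0.9995): product = 0.982
After subsystem 3 (A=0.9574): product = 0.9402
After subsystem 4 (A=0.9787): product = 0.9201
After subsystem 5 (A=0.9887): product = 0.9098
A_sys = 0.9098

0.9098


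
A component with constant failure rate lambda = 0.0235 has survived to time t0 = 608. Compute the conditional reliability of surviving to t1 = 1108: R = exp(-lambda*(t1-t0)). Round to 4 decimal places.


lambda = 0.0235
t0 = 608, t1 = 1108
t1 - t0 = 500
lambda * (t1-t0) = 0.0235 * 500 = 11.75
R = exp(-11.75)
R = 0.0

0.0


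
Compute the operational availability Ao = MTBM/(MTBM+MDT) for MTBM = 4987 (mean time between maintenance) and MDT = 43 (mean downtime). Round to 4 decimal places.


MTBM = 4987
MDT = 43
MTBM + MDT = 5030
Ao = 4987 / 5030
Ao = 0.9915

0.9915


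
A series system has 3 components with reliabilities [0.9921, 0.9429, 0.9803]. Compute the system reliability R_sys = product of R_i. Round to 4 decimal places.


Components: [0.9921, 0.9429, 0.9803]
After component 1 (R=0.9921): product = 0.9921
After component 2 (R=0.9429): product = 0.9355
After component 3 (R=0.9803): product = 0.917
R_sys = 0.917

0.917


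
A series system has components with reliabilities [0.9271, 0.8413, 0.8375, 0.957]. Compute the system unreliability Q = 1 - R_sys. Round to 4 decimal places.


Components: [0.9271, 0.8413, 0.8375, 0.957]
After component 1: product = 0.9271
After component 2: product = 0.78
After component 3: product = 0.6532
After component 4: product = 0.6251
R_sys = 0.6251
Q = 1 - 0.6251 = 0.3749

0.3749


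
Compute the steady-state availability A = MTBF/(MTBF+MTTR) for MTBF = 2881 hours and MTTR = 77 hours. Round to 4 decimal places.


MTBF = 2881
MTTR = 77
MTBF + MTTR = 2958
A = 2881 / 2958
A = 0.974

0.974


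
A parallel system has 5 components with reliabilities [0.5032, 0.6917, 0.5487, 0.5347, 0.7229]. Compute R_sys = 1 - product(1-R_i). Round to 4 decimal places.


Components: [0.5032, 0.6917, 0.5487, 0.5347, 0.7229]
(1 - 0.5032) = 0.4968, running product = 0.4968
(1 - 0.6917) = 0.3083, running product = 0.1532
(1 - 0.5487) = 0.4513, running product = 0.0691
(1 - 0.5347) = 0.4653, running product = 0.0322
(1 - 0.7229) = 0.2771, running product = 0.0089
Product of (1-R_i) = 0.0089
R_sys = 1 - 0.0089 = 0.9911

0.9911


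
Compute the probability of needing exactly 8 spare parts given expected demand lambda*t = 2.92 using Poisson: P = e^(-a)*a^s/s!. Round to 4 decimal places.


a = 2.92, s = 8
e^(-a) = e^(-2.92) = 0.0539
a^s = 2.92^8 = 5285.2169
s! = 40320
P = 0.0539 * 5285.2169 / 40320
P = 0.0071

0.0071


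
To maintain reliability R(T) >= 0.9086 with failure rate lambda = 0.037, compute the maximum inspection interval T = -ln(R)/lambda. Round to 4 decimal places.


R_target = 0.9086
lambda = 0.037
-ln(0.9086) = 0.0959
T = 0.0959 / 0.037
T = 2.5905

2.5905


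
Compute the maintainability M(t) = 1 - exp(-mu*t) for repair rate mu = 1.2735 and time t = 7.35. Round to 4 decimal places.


mu = 1.2735, t = 7.35
mu * t = 1.2735 * 7.35 = 9.3602
exp(-9.3602) = 0.0001
M(t) = 1 - 0.0001
M(t) = 0.9999

0.9999


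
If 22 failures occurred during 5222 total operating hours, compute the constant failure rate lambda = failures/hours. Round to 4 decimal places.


failures = 22
total_hours = 5222
lambda = 22 / 5222
lambda = 0.0042

0.0042
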